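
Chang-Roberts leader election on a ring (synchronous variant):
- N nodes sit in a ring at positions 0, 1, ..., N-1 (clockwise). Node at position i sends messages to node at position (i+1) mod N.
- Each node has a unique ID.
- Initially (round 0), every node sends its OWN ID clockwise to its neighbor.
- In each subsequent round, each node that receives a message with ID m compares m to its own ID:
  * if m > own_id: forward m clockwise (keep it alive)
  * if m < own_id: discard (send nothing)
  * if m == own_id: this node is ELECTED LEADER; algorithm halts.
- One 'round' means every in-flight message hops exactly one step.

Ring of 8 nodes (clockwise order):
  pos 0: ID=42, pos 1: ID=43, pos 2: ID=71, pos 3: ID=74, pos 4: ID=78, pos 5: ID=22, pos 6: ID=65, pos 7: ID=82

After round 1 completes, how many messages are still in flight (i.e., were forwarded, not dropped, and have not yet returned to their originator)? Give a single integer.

Round 1: pos1(id43) recv 42: drop; pos2(id71) recv 43: drop; pos3(id74) recv 71: drop; pos4(id78) recv 74: drop; pos5(id22) recv 78: fwd; pos6(id65) recv 22: drop; pos7(id82) recv 65: drop; pos0(id42) recv 82: fwd
After round 1: 2 messages still in flight

Answer: 2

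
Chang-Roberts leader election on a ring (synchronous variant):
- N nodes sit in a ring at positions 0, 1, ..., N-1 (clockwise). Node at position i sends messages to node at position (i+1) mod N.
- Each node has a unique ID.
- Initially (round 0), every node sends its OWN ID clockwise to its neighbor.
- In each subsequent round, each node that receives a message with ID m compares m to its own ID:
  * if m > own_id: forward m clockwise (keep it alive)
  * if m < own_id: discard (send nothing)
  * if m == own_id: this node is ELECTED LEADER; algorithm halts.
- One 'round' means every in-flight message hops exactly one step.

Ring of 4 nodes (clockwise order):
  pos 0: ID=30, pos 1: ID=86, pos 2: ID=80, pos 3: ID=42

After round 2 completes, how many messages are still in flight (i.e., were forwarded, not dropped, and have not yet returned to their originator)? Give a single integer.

Round 1: pos1(id86) recv 30: drop; pos2(id80) recv 86: fwd; pos3(id42) recv 80: fwd; pos0(id30) recv 42: fwd
Round 2: pos3(id42) recv 86: fwd; pos0(id30) recv 80: fwd; pos1(id86) recv 42: drop
After round 2: 2 messages still in flight

Answer: 2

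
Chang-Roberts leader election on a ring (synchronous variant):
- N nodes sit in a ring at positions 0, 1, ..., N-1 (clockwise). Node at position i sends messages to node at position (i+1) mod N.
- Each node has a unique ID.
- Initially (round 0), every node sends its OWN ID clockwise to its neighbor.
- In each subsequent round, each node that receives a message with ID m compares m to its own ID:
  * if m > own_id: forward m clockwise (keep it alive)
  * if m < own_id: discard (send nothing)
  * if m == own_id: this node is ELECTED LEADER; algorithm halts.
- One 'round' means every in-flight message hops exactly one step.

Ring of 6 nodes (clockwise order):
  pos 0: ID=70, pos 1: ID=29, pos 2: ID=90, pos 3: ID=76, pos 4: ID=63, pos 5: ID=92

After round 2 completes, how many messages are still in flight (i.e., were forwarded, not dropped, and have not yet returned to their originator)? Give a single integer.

Answer: 2

Derivation:
Round 1: pos1(id29) recv 70: fwd; pos2(id90) recv 29: drop; pos3(id76) recv 90: fwd; pos4(id63) recv 76: fwd; pos5(id92) recv 63: drop; pos0(id70) recv 92: fwd
Round 2: pos2(id90) recv 70: drop; pos4(id63) recv 90: fwd; pos5(id92) recv 76: drop; pos1(id29) recv 92: fwd
After round 2: 2 messages still in flight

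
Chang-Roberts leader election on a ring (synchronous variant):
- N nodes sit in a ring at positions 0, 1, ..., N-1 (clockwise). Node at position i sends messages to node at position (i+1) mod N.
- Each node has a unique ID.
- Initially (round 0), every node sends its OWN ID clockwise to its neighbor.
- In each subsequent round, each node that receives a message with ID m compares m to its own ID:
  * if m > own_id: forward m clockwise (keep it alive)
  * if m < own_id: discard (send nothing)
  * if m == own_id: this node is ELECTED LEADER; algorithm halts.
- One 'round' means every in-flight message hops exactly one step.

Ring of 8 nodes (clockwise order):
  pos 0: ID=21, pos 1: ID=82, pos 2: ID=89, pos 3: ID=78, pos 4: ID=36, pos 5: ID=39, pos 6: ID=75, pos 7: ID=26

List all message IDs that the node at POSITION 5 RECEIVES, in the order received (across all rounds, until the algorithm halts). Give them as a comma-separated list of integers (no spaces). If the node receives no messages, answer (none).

Round 1: pos1(id82) recv 21: drop; pos2(id89) recv 82: drop; pos3(id78) recv 89: fwd; pos4(id36) recv 78: fwd; pos5(id39) recv 36: drop; pos6(id75) recv 39: drop; pos7(id26) recv 75: fwd; pos0(id21) recv 26: fwd
Round 2: pos4(id36) recv 89: fwd; pos5(id39) recv 78: fwd; pos0(id21) recv 75: fwd; pos1(id82) recv 26: drop
Round 3: pos5(id39) recv 89: fwd; pos6(id75) recv 78: fwd; pos1(id82) recv 75: drop
Round 4: pos6(id75) recv 89: fwd; pos7(id26) recv 78: fwd
Round 5: pos7(id26) recv 89: fwd; pos0(id21) recv 78: fwd
Round 6: pos0(id21) recv 89: fwd; pos1(id82) recv 78: drop
Round 7: pos1(id82) recv 89: fwd
Round 8: pos2(id89) recv 89: ELECTED

Answer: 36,78,89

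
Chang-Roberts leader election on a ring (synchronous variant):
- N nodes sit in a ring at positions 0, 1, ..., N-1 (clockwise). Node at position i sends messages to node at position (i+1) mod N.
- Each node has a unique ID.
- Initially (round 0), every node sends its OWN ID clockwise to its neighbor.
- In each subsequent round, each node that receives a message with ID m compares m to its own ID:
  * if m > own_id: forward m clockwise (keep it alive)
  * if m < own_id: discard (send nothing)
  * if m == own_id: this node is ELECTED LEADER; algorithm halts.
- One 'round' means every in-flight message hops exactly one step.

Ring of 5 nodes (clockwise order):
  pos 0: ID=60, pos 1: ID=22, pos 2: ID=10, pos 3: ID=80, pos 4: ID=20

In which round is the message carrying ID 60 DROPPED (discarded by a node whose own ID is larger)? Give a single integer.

Round 1: pos1(id22) recv 60: fwd; pos2(id10) recv 22: fwd; pos3(id80) recv 10: drop; pos4(id20) recv 80: fwd; pos0(id60) recv 20: drop
Round 2: pos2(id10) recv 60: fwd; pos3(id80) recv 22: drop; pos0(id60) recv 80: fwd
Round 3: pos3(id80) recv 60: drop; pos1(id22) recv 80: fwd
Round 4: pos2(id10) recv 80: fwd
Round 5: pos3(id80) recv 80: ELECTED
Message ID 60 originates at pos 0; dropped at pos 3 in round 3

Answer: 3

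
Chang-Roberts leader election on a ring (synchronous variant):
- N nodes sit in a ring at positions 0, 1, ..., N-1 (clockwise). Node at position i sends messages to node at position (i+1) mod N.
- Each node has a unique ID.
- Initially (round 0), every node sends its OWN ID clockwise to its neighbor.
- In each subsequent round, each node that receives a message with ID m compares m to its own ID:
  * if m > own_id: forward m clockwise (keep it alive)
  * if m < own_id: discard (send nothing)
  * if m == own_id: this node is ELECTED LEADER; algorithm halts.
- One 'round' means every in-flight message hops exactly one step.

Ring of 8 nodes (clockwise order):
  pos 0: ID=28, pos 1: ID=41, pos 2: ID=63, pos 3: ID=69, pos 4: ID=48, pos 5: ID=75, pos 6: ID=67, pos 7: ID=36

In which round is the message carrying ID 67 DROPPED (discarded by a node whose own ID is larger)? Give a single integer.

Answer: 5

Derivation:
Round 1: pos1(id41) recv 28: drop; pos2(id63) recv 41: drop; pos3(id69) recv 63: drop; pos4(id48) recv 69: fwd; pos5(id75) recv 48: drop; pos6(id67) recv 75: fwd; pos7(id36) recv 67: fwd; pos0(id28) recv 36: fwd
Round 2: pos5(id75) recv 69: drop; pos7(id36) recv 75: fwd; pos0(id28) recv 67: fwd; pos1(id41) recv 36: drop
Round 3: pos0(id28) recv 75: fwd; pos1(id41) recv 67: fwd
Round 4: pos1(id41) recv 75: fwd; pos2(id63) recv 67: fwd
Round 5: pos2(id63) recv 75: fwd; pos3(id69) recv 67: drop
Round 6: pos3(id69) recv 75: fwd
Round 7: pos4(id48) recv 75: fwd
Round 8: pos5(id75) recv 75: ELECTED
Message ID 67 originates at pos 6; dropped at pos 3 in round 5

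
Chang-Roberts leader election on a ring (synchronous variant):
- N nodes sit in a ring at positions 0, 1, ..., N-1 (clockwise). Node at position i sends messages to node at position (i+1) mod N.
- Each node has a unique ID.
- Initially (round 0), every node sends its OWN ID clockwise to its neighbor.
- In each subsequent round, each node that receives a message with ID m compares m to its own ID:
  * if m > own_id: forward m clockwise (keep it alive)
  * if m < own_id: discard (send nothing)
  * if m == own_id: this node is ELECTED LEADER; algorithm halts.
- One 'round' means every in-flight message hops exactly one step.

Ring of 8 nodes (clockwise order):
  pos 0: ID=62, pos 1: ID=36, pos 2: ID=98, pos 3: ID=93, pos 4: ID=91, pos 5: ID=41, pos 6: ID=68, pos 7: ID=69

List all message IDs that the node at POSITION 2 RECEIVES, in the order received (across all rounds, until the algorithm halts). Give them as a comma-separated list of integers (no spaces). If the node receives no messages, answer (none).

Round 1: pos1(id36) recv 62: fwd; pos2(id98) recv 36: drop; pos3(id93) recv 98: fwd; pos4(id91) recv 93: fwd; pos5(id41) recv 91: fwd; pos6(id68) recv 41: drop; pos7(id69) recv 68: drop; pos0(id62) recv 69: fwd
Round 2: pos2(id98) recv 62: drop; pos4(id91) recv 98: fwd; pos5(id41) recv 93: fwd; pos6(id68) recv 91: fwd; pos1(id36) recv 69: fwd
Round 3: pos5(id41) recv 98: fwd; pos6(id68) recv 93: fwd; pos7(id69) recv 91: fwd; pos2(id98) recv 69: drop
Round 4: pos6(id68) recv 98: fwd; pos7(id69) recv 93: fwd; pos0(id62) recv 91: fwd
Round 5: pos7(id69) recv 98: fwd; pos0(id62) recv 93: fwd; pos1(id36) recv 91: fwd
Round 6: pos0(id62) recv 98: fwd; pos1(id36) recv 93: fwd; pos2(id98) recv 91: drop
Round 7: pos1(id36) recv 98: fwd; pos2(id98) recv 93: drop
Round 8: pos2(id98) recv 98: ELECTED

Answer: 36,62,69,91,93,98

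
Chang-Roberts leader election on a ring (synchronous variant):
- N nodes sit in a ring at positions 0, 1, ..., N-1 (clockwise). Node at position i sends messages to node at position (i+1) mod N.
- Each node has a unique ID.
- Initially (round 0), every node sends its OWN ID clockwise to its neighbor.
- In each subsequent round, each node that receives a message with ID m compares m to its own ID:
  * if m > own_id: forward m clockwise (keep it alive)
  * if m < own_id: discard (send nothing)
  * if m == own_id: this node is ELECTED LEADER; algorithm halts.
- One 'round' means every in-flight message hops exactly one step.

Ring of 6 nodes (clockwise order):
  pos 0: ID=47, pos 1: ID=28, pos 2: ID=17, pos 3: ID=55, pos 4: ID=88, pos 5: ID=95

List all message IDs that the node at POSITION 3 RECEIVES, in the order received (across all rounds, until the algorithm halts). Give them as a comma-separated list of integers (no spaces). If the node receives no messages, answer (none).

Round 1: pos1(id28) recv 47: fwd; pos2(id17) recv 28: fwd; pos3(id55) recv 17: drop; pos4(id88) recv 55: drop; pos5(id95) recv 88: drop; pos0(id47) recv 95: fwd
Round 2: pos2(id17) recv 47: fwd; pos3(id55) recv 28: drop; pos1(id28) recv 95: fwd
Round 3: pos3(id55) recv 47: drop; pos2(id17) recv 95: fwd
Round 4: pos3(id55) recv 95: fwd
Round 5: pos4(id88) recv 95: fwd
Round 6: pos5(id95) recv 95: ELECTED

Answer: 17,28,47,95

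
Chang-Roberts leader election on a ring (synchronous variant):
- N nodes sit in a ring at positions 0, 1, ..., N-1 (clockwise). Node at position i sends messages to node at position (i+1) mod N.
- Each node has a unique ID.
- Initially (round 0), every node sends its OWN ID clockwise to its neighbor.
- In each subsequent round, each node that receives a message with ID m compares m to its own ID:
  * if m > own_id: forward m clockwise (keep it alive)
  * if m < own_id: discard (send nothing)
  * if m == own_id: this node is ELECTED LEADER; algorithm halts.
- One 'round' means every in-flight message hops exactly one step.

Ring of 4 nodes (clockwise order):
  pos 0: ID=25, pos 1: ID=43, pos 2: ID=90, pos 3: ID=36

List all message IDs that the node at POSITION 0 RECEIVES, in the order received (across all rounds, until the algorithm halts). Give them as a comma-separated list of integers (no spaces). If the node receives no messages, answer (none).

Answer: 36,90

Derivation:
Round 1: pos1(id43) recv 25: drop; pos2(id90) recv 43: drop; pos3(id36) recv 90: fwd; pos0(id25) recv 36: fwd
Round 2: pos0(id25) recv 90: fwd; pos1(id43) recv 36: drop
Round 3: pos1(id43) recv 90: fwd
Round 4: pos2(id90) recv 90: ELECTED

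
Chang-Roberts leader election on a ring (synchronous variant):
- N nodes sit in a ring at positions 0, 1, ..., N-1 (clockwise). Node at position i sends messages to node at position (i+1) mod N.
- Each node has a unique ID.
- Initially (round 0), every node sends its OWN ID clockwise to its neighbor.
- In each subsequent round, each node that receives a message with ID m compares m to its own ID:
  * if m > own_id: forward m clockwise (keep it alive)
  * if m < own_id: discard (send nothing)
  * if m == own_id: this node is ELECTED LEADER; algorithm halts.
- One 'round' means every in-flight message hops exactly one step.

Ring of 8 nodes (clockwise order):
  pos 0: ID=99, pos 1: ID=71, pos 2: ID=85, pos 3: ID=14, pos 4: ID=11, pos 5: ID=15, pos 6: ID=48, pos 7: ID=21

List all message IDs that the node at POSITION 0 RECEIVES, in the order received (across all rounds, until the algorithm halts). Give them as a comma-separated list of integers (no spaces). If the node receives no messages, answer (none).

Answer: 21,48,85,99

Derivation:
Round 1: pos1(id71) recv 99: fwd; pos2(id85) recv 71: drop; pos3(id14) recv 85: fwd; pos4(id11) recv 14: fwd; pos5(id15) recv 11: drop; pos6(id48) recv 15: drop; pos7(id21) recv 48: fwd; pos0(id99) recv 21: drop
Round 2: pos2(id85) recv 99: fwd; pos4(id11) recv 85: fwd; pos5(id15) recv 14: drop; pos0(id99) recv 48: drop
Round 3: pos3(id14) recv 99: fwd; pos5(id15) recv 85: fwd
Round 4: pos4(id11) recv 99: fwd; pos6(id48) recv 85: fwd
Round 5: pos5(id15) recv 99: fwd; pos7(id21) recv 85: fwd
Round 6: pos6(id48) recv 99: fwd; pos0(id99) recv 85: drop
Round 7: pos7(id21) recv 99: fwd
Round 8: pos0(id99) recv 99: ELECTED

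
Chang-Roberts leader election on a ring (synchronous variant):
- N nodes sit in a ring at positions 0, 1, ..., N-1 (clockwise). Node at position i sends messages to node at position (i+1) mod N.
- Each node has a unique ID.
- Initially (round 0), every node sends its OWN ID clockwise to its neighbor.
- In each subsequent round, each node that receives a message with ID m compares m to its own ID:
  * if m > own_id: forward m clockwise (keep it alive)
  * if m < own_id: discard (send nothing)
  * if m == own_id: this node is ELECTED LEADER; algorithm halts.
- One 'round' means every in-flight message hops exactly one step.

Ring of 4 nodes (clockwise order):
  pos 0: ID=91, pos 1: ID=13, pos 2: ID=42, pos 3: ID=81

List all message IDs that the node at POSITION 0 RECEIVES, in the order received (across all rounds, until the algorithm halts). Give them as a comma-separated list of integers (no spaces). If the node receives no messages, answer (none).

Answer: 81,91

Derivation:
Round 1: pos1(id13) recv 91: fwd; pos2(id42) recv 13: drop; pos3(id81) recv 42: drop; pos0(id91) recv 81: drop
Round 2: pos2(id42) recv 91: fwd
Round 3: pos3(id81) recv 91: fwd
Round 4: pos0(id91) recv 91: ELECTED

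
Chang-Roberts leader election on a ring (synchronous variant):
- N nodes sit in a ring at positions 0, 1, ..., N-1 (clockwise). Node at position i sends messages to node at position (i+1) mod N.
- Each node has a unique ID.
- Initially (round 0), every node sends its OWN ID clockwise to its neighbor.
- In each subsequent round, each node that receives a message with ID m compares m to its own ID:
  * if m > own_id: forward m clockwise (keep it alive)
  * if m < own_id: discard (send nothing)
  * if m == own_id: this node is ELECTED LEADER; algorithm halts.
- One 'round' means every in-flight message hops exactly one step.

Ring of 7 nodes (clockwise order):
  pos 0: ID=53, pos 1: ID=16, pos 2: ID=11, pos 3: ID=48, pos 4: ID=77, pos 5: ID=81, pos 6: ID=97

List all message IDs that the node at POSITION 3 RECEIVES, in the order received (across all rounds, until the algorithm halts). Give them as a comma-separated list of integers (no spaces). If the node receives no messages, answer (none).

Round 1: pos1(id16) recv 53: fwd; pos2(id11) recv 16: fwd; pos3(id48) recv 11: drop; pos4(id77) recv 48: drop; pos5(id81) recv 77: drop; pos6(id97) recv 81: drop; pos0(id53) recv 97: fwd
Round 2: pos2(id11) recv 53: fwd; pos3(id48) recv 16: drop; pos1(id16) recv 97: fwd
Round 3: pos3(id48) recv 53: fwd; pos2(id11) recv 97: fwd
Round 4: pos4(id77) recv 53: drop; pos3(id48) recv 97: fwd
Round 5: pos4(id77) recv 97: fwd
Round 6: pos5(id81) recv 97: fwd
Round 7: pos6(id97) recv 97: ELECTED

Answer: 11,16,53,97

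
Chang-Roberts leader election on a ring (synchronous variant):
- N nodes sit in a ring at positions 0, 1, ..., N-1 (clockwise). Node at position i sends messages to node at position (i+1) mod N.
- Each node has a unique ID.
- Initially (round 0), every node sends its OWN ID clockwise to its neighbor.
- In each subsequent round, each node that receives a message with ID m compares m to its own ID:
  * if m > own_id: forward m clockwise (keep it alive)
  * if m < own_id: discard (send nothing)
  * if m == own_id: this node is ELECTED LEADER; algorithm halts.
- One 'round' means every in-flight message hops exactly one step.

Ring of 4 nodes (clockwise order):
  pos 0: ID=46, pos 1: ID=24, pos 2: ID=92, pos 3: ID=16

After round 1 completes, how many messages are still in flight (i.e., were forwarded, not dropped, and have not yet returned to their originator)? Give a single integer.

Answer: 2

Derivation:
Round 1: pos1(id24) recv 46: fwd; pos2(id92) recv 24: drop; pos3(id16) recv 92: fwd; pos0(id46) recv 16: drop
After round 1: 2 messages still in flight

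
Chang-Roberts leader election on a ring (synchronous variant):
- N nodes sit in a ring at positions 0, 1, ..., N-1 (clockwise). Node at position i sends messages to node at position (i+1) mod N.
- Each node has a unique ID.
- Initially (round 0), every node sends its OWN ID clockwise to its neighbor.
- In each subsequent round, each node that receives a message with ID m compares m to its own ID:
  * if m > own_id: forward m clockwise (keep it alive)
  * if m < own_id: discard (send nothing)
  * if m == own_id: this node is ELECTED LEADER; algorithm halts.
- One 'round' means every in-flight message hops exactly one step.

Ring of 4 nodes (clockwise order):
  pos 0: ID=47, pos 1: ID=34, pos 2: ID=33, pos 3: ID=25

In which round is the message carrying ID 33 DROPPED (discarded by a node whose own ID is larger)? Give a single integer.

Answer: 2

Derivation:
Round 1: pos1(id34) recv 47: fwd; pos2(id33) recv 34: fwd; pos3(id25) recv 33: fwd; pos0(id47) recv 25: drop
Round 2: pos2(id33) recv 47: fwd; pos3(id25) recv 34: fwd; pos0(id47) recv 33: drop
Round 3: pos3(id25) recv 47: fwd; pos0(id47) recv 34: drop
Round 4: pos0(id47) recv 47: ELECTED
Message ID 33 originates at pos 2; dropped at pos 0 in round 2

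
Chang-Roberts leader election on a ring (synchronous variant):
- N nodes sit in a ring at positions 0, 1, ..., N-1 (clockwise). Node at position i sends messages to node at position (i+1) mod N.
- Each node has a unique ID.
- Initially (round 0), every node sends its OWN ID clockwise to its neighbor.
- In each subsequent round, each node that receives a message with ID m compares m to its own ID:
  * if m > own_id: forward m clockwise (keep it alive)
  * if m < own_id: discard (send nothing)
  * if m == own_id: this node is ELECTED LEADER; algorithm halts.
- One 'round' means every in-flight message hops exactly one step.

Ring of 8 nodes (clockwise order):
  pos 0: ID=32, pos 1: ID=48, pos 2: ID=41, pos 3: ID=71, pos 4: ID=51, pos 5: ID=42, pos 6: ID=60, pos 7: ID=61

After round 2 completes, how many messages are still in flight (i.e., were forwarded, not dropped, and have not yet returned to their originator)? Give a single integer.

Round 1: pos1(id48) recv 32: drop; pos2(id41) recv 48: fwd; pos3(id71) recv 41: drop; pos4(id51) recv 71: fwd; pos5(id42) recv 51: fwd; pos6(id60) recv 42: drop; pos7(id61) recv 60: drop; pos0(id32) recv 61: fwd
Round 2: pos3(id71) recv 48: drop; pos5(id42) recv 71: fwd; pos6(id60) recv 51: drop; pos1(id48) recv 61: fwd
After round 2: 2 messages still in flight

Answer: 2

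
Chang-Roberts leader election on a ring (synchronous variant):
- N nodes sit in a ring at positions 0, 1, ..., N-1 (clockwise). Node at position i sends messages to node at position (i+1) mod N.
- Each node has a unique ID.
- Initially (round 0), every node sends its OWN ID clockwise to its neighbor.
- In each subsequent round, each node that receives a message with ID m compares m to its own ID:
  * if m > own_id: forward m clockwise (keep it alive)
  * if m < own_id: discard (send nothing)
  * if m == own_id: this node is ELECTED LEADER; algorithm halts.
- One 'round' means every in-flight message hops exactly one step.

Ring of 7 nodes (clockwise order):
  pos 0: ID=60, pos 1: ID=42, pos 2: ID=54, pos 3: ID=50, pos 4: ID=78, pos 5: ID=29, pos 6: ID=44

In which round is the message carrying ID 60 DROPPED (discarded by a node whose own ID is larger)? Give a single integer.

Answer: 4

Derivation:
Round 1: pos1(id42) recv 60: fwd; pos2(id54) recv 42: drop; pos3(id50) recv 54: fwd; pos4(id78) recv 50: drop; pos5(id29) recv 78: fwd; pos6(id44) recv 29: drop; pos0(id60) recv 44: drop
Round 2: pos2(id54) recv 60: fwd; pos4(id78) recv 54: drop; pos6(id44) recv 78: fwd
Round 3: pos3(id50) recv 60: fwd; pos0(id60) recv 78: fwd
Round 4: pos4(id78) recv 60: drop; pos1(id42) recv 78: fwd
Round 5: pos2(id54) recv 78: fwd
Round 6: pos3(id50) recv 78: fwd
Round 7: pos4(id78) recv 78: ELECTED
Message ID 60 originates at pos 0; dropped at pos 4 in round 4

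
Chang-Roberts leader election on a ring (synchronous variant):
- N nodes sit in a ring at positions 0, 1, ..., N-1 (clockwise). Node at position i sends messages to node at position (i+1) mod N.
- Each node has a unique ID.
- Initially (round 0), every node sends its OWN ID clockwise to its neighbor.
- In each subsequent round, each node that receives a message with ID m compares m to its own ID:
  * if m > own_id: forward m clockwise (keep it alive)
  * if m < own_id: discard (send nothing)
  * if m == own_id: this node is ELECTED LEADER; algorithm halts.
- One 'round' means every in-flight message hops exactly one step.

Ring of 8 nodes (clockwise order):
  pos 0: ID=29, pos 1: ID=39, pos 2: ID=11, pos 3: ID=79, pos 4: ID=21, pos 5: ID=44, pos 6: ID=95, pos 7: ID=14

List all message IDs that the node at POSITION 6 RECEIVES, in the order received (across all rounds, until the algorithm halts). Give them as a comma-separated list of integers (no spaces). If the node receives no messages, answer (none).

Round 1: pos1(id39) recv 29: drop; pos2(id11) recv 39: fwd; pos3(id79) recv 11: drop; pos4(id21) recv 79: fwd; pos5(id44) recv 21: drop; pos6(id95) recv 44: drop; pos7(id14) recv 95: fwd; pos0(id29) recv 14: drop
Round 2: pos3(id79) recv 39: drop; pos5(id44) recv 79: fwd; pos0(id29) recv 95: fwd
Round 3: pos6(id95) recv 79: drop; pos1(id39) recv 95: fwd
Round 4: pos2(id11) recv 95: fwd
Round 5: pos3(id79) recv 95: fwd
Round 6: pos4(id21) recv 95: fwd
Round 7: pos5(id44) recv 95: fwd
Round 8: pos6(id95) recv 95: ELECTED

Answer: 44,79,95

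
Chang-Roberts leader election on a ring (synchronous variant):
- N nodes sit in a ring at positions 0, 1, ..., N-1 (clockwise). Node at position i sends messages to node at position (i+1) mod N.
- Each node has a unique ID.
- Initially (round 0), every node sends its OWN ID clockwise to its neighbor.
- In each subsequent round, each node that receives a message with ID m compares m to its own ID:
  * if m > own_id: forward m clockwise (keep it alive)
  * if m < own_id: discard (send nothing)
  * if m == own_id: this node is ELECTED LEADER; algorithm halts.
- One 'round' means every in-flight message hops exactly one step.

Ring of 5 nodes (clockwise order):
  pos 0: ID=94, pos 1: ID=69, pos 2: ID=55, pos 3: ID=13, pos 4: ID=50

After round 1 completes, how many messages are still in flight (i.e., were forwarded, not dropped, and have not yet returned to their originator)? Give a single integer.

Answer: 3

Derivation:
Round 1: pos1(id69) recv 94: fwd; pos2(id55) recv 69: fwd; pos3(id13) recv 55: fwd; pos4(id50) recv 13: drop; pos0(id94) recv 50: drop
After round 1: 3 messages still in flight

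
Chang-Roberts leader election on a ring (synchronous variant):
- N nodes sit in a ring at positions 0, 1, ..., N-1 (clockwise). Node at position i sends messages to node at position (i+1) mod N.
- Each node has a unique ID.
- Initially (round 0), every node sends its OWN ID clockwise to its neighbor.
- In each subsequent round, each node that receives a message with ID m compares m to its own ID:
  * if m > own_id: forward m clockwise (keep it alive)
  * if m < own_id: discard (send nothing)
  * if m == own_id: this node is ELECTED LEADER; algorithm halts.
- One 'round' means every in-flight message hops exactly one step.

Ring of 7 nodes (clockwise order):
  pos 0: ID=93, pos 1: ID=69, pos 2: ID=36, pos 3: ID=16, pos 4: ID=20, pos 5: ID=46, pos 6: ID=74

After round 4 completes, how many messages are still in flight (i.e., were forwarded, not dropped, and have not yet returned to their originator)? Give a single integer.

Answer: 2

Derivation:
Round 1: pos1(id69) recv 93: fwd; pos2(id36) recv 69: fwd; pos3(id16) recv 36: fwd; pos4(id20) recv 16: drop; pos5(id46) recv 20: drop; pos6(id74) recv 46: drop; pos0(id93) recv 74: drop
Round 2: pos2(id36) recv 93: fwd; pos3(id16) recv 69: fwd; pos4(id20) recv 36: fwd
Round 3: pos3(id16) recv 93: fwd; pos4(id20) recv 69: fwd; pos5(id46) recv 36: drop
Round 4: pos4(id20) recv 93: fwd; pos5(id46) recv 69: fwd
After round 4: 2 messages still in flight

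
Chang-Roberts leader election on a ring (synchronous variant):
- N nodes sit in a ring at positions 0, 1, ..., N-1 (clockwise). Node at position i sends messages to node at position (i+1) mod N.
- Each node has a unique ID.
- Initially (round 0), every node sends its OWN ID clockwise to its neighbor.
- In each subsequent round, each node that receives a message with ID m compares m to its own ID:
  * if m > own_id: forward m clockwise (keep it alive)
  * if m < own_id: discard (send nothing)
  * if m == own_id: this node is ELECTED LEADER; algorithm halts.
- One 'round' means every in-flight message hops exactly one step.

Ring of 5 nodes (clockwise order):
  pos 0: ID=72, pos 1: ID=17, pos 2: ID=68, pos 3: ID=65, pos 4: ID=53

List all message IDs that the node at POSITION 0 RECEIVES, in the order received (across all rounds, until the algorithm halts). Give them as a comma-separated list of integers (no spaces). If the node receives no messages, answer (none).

Answer: 53,65,68,72

Derivation:
Round 1: pos1(id17) recv 72: fwd; pos2(id68) recv 17: drop; pos3(id65) recv 68: fwd; pos4(id53) recv 65: fwd; pos0(id72) recv 53: drop
Round 2: pos2(id68) recv 72: fwd; pos4(id53) recv 68: fwd; pos0(id72) recv 65: drop
Round 3: pos3(id65) recv 72: fwd; pos0(id72) recv 68: drop
Round 4: pos4(id53) recv 72: fwd
Round 5: pos0(id72) recv 72: ELECTED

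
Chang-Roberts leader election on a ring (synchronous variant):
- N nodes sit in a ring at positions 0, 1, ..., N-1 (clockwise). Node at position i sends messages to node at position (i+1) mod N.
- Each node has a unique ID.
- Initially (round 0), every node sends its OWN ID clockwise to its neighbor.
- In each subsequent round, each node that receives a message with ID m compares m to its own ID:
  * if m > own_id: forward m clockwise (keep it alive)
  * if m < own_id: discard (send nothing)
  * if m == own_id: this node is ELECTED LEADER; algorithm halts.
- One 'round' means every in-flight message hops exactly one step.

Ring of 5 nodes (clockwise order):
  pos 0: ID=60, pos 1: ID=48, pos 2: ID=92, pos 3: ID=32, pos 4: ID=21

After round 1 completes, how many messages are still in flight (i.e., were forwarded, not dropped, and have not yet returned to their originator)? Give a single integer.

Answer: 3

Derivation:
Round 1: pos1(id48) recv 60: fwd; pos2(id92) recv 48: drop; pos3(id32) recv 92: fwd; pos4(id21) recv 32: fwd; pos0(id60) recv 21: drop
After round 1: 3 messages still in flight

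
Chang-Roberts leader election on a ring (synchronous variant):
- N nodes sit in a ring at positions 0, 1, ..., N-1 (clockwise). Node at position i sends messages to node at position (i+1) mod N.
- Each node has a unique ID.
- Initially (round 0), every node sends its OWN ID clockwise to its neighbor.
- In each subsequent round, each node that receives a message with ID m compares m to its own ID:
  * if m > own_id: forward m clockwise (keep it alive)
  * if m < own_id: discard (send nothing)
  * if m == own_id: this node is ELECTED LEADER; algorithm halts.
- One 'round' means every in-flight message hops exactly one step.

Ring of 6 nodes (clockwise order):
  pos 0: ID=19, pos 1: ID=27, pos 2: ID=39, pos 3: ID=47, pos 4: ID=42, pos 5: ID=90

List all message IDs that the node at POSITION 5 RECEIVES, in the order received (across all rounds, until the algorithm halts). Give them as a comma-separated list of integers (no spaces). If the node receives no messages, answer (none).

Round 1: pos1(id27) recv 19: drop; pos2(id39) recv 27: drop; pos3(id47) recv 39: drop; pos4(id42) recv 47: fwd; pos5(id90) recv 42: drop; pos0(id19) recv 90: fwd
Round 2: pos5(id90) recv 47: drop; pos1(id27) recv 90: fwd
Round 3: pos2(id39) recv 90: fwd
Round 4: pos3(id47) recv 90: fwd
Round 5: pos4(id42) recv 90: fwd
Round 6: pos5(id90) recv 90: ELECTED

Answer: 42,47,90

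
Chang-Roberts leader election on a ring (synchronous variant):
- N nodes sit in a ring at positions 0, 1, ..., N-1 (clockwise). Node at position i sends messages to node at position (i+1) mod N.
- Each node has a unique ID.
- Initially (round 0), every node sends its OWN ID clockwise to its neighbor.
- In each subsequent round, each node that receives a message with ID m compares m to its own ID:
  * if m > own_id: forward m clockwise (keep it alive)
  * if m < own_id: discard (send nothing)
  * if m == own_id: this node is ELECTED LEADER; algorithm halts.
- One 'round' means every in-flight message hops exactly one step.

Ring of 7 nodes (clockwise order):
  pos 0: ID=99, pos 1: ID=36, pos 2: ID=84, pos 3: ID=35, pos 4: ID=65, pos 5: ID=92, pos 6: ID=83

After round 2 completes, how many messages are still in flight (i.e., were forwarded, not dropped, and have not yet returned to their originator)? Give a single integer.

Answer: 2

Derivation:
Round 1: pos1(id36) recv 99: fwd; pos2(id84) recv 36: drop; pos3(id35) recv 84: fwd; pos4(id65) recv 35: drop; pos5(id92) recv 65: drop; pos6(id83) recv 92: fwd; pos0(id99) recv 83: drop
Round 2: pos2(id84) recv 99: fwd; pos4(id65) recv 84: fwd; pos0(id99) recv 92: drop
After round 2: 2 messages still in flight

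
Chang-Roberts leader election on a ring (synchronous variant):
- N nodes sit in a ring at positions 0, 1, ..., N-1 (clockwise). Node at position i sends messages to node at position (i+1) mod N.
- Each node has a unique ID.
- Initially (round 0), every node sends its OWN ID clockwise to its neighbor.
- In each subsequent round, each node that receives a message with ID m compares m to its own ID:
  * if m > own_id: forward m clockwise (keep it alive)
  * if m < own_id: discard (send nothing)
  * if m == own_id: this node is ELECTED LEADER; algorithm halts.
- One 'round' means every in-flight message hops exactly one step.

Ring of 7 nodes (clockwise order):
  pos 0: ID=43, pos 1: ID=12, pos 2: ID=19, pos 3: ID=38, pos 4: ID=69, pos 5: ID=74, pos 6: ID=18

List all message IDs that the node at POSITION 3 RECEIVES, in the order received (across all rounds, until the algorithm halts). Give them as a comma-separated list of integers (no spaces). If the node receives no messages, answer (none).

Round 1: pos1(id12) recv 43: fwd; pos2(id19) recv 12: drop; pos3(id38) recv 19: drop; pos4(id69) recv 38: drop; pos5(id74) recv 69: drop; pos6(id18) recv 74: fwd; pos0(id43) recv 18: drop
Round 2: pos2(id19) recv 43: fwd; pos0(id43) recv 74: fwd
Round 3: pos3(id38) recv 43: fwd; pos1(id12) recv 74: fwd
Round 4: pos4(id69) recv 43: drop; pos2(id19) recv 74: fwd
Round 5: pos3(id38) recv 74: fwd
Round 6: pos4(id69) recv 74: fwd
Round 7: pos5(id74) recv 74: ELECTED

Answer: 19,43,74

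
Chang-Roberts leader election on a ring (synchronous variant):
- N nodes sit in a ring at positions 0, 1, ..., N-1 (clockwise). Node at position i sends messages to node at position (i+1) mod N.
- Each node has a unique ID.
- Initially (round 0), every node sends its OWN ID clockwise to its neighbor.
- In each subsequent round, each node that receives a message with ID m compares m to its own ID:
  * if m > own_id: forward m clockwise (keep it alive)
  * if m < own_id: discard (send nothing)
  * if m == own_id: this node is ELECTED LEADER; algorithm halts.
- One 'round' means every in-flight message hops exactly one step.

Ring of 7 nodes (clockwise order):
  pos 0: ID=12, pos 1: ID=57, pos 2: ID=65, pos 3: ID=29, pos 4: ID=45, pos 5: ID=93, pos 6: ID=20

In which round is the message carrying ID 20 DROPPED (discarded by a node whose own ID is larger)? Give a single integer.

Round 1: pos1(id57) recv 12: drop; pos2(id65) recv 57: drop; pos3(id29) recv 65: fwd; pos4(id45) recv 29: drop; pos5(id93) recv 45: drop; pos6(id20) recv 93: fwd; pos0(id12) recv 20: fwd
Round 2: pos4(id45) recv 65: fwd; pos0(id12) recv 93: fwd; pos1(id57) recv 20: drop
Round 3: pos5(id93) recv 65: drop; pos1(id57) recv 93: fwd
Round 4: pos2(id65) recv 93: fwd
Round 5: pos3(id29) recv 93: fwd
Round 6: pos4(id45) recv 93: fwd
Round 7: pos5(id93) recv 93: ELECTED
Message ID 20 originates at pos 6; dropped at pos 1 in round 2

Answer: 2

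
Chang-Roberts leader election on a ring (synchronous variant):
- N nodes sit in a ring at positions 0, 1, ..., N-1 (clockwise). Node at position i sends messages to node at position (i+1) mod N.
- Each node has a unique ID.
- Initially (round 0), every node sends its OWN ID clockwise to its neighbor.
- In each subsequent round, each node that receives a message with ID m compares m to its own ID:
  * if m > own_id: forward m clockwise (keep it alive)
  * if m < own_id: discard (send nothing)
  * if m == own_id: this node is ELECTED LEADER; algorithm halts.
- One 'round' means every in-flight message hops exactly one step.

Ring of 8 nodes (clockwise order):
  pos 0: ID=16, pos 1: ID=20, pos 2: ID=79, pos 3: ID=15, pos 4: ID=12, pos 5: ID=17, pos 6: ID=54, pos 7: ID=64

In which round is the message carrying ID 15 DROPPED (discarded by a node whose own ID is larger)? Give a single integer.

Round 1: pos1(id20) recv 16: drop; pos2(id79) recv 20: drop; pos3(id15) recv 79: fwd; pos4(id12) recv 15: fwd; pos5(id17) recv 12: drop; pos6(id54) recv 17: drop; pos7(id64) recv 54: drop; pos0(id16) recv 64: fwd
Round 2: pos4(id12) recv 79: fwd; pos5(id17) recv 15: drop; pos1(id20) recv 64: fwd
Round 3: pos5(id17) recv 79: fwd; pos2(id79) recv 64: drop
Round 4: pos6(id54) recv 79: fwd
Round 5: pos7(id64) recv 79: fwd
Round 6: pos0(id16) recv 79: fwd
Round 7: pos1(id20) recv 79: fwd
Round 8: pos2(id79) recv 79: ELECTED
Message ID 15 originates at pos 3; dropped at pos 5 in round 2

Answer: 2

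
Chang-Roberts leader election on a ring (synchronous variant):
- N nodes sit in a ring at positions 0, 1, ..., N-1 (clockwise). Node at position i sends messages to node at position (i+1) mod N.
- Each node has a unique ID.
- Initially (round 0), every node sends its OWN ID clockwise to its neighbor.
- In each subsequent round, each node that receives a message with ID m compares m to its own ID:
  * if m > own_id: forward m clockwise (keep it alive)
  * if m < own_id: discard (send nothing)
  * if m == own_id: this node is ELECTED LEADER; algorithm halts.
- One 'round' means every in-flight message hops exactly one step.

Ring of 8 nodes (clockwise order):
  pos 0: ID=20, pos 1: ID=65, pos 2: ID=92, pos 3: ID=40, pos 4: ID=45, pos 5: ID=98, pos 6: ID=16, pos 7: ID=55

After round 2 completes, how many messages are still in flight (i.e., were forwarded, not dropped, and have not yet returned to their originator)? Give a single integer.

Answer: 2

Derivation:
Round 1: pos1(id65) recv 20: drop; pos2(id92) recv 65: drop; pos3(id40) recv 92: fwd; pos4(id45) recv 40: drop; pos5(id98) recv 45: drop; pos6(id16) recv 98: fwd; pos7(id55) recv 16: drop; pos0(id20) recv 55: fwd
Round 2: pos4(id45) recv 92: fwd; pos7(id55) recv 98: fwd; pos1(id65) recv 55: drop
After round 2: 2 messages still in flight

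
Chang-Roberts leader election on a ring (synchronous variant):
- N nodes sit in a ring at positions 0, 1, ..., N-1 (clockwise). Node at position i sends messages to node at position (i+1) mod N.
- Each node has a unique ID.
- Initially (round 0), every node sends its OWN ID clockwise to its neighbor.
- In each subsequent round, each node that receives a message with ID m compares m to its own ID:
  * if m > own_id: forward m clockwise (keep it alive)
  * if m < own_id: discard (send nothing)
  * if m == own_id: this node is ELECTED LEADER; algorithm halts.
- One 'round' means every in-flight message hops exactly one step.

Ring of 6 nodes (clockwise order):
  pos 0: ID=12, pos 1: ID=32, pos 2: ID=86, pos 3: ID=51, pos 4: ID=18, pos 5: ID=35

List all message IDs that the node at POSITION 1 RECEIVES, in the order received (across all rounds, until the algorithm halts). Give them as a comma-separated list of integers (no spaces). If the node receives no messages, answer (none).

Round 1: pos1(id32) recv 12: drop; pos2(id86) recv 32: drop; pos3(id51) recv 86: fwd; pos4(id18) recv 51: fwd; pos5(id35) recv 18: drop; pos0(id12) recv 35: fwd
Round 2: pos4(id18) recv 86: fwd; pos5(id35) recv 51: fwd; pos1(id32) recv 35: fwd
Round 3: pos5(id35) recv 86: fwd; pos0(id12) recv 51: fwd; pos2(id86) recv 35: drop
Round 4: pos0(id12) recv 86: fwd; pos1(id32) recv 51: fwd
Round 5: pos1(id32) recv 86: fwd; pos2(id86) recv 51: drop
Round 6: pos2(id86) recv 86: ELECTED

Answer: 12,35,51,86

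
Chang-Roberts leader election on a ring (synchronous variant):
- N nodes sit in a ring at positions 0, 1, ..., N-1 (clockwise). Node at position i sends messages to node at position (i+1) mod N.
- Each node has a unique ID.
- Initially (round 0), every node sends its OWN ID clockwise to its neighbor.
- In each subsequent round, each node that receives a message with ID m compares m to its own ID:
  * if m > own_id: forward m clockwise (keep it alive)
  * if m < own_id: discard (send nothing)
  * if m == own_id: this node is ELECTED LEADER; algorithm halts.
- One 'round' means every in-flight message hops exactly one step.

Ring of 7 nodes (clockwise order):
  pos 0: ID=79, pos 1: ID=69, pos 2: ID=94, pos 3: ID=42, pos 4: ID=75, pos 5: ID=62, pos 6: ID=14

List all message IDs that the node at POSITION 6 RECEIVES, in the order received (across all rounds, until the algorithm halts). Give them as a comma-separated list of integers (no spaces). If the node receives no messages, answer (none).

Round 1: pos1(id69) recv 79: fwd; pos2(id94) recv 69: drop; pos3(id42) recv 94: fwd; pos4(id75) recv 42: drop; pos5(id62) recv 75: fwd; pos6(id14) recv 62: fwd; pos0(id79) recv 14: drop
Round 2: pos2(id94) recv 79: drop; pos4(id75) recv 94: fwd; pos6(id14) recv 75: fwd; pos0(id79) recv 62: drop
Round 3: pos5(id62) recv 94: fwd; pos0(id79) recv 75: drop
Round 4: pos6(id14) recv 94: fwd
Round 5: pos0(id79) recv 94: fwd
Round 6: pos1(id69) recv 94: fwd
Round 7: pos2(id94) recv 94: ELECTED

Answer: 62,75,94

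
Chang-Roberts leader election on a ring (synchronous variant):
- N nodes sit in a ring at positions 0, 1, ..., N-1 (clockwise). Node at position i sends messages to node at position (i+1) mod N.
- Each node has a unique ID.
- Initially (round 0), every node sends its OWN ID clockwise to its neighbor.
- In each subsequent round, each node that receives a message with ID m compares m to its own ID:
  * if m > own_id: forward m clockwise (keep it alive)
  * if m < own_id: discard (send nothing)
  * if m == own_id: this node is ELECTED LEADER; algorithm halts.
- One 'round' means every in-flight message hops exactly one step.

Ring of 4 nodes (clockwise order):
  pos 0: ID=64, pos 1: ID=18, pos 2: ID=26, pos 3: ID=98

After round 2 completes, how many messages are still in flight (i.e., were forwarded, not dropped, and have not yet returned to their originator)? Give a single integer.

Round 1: pos1(id18) recv 64: fwd; pos2(id26) recv 18: drop; pos3(id98) recv 26: drop; pos0(id64) recv 98: fwd
Round 2: pos2(id26) recv 64: fwd; pos1(id18) recv 98: fwd
After round 2: 2 messages still in flight

Answer: 2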